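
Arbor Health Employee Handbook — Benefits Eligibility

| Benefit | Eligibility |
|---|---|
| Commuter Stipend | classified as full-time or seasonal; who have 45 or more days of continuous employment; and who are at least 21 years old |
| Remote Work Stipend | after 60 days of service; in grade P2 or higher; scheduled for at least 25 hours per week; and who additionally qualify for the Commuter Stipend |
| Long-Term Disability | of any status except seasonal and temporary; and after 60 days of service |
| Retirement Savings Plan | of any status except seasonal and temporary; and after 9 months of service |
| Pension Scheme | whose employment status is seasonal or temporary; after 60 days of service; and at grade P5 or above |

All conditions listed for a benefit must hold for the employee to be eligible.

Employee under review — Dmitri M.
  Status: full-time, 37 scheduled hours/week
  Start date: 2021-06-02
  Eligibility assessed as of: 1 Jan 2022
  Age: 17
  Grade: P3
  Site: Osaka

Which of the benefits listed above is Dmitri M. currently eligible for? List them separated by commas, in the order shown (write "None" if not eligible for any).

Long-Term Disability

Service from 2021-06-02 to 1 Jan 2022: 213 days.
Commuter Stipend — status full-time ✓; service 213 days ≥ 45 days ✓; age 17 < 21 ✗ → not eligible.
Remote Work Stipend — service 213 days ≥ 60 days ✓; grade P3 ≥ P2 ✓; 37 hrs/wk ≥ 25 ✓; not eligible for Commuter Stipend ✗ → not eligible.
Long-Term Disability — status full-time ✓ (not excluded); service 213 days ≥ 60 days ✓ → eligible.
Retirement Savings Plan — status full-time ✓ (not excluded); service 213 days < 9 months (≈270 days) ✗ → not eligible.
Pension Scheme — status full-time ✗ (requires seasonal or temporary) → not eligible.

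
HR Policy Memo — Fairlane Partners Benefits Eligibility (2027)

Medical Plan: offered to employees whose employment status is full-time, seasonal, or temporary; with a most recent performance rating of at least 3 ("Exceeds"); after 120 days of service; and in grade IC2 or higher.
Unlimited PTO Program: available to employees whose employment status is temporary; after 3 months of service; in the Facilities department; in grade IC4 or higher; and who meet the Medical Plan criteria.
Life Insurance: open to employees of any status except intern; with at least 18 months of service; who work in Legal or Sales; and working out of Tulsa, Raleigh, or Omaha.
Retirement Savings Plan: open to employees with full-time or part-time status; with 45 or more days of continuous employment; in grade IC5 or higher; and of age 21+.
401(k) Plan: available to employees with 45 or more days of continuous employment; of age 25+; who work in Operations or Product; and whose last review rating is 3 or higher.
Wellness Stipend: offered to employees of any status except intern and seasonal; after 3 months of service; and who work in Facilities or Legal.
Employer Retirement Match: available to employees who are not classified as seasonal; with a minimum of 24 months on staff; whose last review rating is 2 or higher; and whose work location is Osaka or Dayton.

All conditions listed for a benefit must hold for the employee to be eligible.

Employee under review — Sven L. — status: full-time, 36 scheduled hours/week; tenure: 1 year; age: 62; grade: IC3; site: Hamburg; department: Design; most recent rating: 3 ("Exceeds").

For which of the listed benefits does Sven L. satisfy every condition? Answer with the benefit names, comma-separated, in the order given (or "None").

Medical Plan

Medical Plan — status full-time ✓; rating 3 ≥ 3 ✓; service 1 year ≥ 120 days ✓; grade IC3 ≥ IC2 ✓ → eligible.
Unlimited PTO Program — status full-time ✗ (requires temporary) → not eligible.
Life Insurance — status full-time ✓ (not excluded); service 1 year < 18 months (≈540 days) ✗ → not eligible.
Retirement Savings Plan — status full-time ✓; service 1 year ≥ 45 days ✓; grade IC3 < IC5 ✗ → not eligible.
401(k) Plan — service 1 year ≥ 45 days ✓; age 62 ≥ 25 ✓; dept Design ✗ → not eligible.
Wellness Stipend — status full-time ✓ (not excluded); service 1 year ≥ 3 months (≈90 days) ✓; dept Design ✗ → not eligible.
Employer Retirement Match — status full-time ✓ (not excluded); service 1 year < 24 months (≈720 days) ✗ → not eligible.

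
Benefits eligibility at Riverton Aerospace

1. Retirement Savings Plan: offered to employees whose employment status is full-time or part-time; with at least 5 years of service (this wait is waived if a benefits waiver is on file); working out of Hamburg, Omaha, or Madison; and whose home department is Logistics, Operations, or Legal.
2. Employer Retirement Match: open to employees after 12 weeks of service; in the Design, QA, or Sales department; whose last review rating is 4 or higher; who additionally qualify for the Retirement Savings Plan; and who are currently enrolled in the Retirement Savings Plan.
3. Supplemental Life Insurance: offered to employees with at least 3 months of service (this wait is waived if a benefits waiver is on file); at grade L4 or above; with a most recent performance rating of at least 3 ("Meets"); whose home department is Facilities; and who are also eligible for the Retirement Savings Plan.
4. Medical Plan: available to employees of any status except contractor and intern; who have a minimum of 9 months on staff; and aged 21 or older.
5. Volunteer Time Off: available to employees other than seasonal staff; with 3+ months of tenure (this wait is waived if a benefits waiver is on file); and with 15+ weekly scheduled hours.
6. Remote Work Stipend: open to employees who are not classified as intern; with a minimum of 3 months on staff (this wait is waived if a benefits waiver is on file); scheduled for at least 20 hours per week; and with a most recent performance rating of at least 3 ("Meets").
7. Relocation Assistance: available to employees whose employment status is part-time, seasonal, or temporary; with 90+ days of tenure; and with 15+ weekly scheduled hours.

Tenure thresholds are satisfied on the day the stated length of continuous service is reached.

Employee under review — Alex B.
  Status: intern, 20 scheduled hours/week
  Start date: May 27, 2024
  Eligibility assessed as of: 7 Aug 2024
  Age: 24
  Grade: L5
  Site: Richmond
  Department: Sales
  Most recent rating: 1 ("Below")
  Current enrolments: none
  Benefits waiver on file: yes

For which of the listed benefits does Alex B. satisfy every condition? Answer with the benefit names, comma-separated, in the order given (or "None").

Service from May 27, 2024 to 7 Aug 2024: 72 days.
Retirement Savings Plan — status intern ✗ (requires full-time or part-time) → not eligible.
Employer Retirement Match — service 72 days < 12 weeks (≈84 days) ✗ → not eligible.
Supplemental Life Insurance — benefits waiver on file ✓; grade L5 ≥ L4 ✓; rating 1 < 3 ✗ → not eligible.
Medical Plan — status intern ✗ (excluded) → not eligible.
Volunteer Time Off — status intern ✓ (not excluded); benefits waiver on file ✓; 20 hrs/wk ≥ 15 ✓ → eligible.
Remote Work Stipend — status intern ✗ (excluded) → not eligible.
Relocation Assistance — status intern ✗ (requires part-time, seasonal, or temporary) → not eligible.

Volunteer Time Off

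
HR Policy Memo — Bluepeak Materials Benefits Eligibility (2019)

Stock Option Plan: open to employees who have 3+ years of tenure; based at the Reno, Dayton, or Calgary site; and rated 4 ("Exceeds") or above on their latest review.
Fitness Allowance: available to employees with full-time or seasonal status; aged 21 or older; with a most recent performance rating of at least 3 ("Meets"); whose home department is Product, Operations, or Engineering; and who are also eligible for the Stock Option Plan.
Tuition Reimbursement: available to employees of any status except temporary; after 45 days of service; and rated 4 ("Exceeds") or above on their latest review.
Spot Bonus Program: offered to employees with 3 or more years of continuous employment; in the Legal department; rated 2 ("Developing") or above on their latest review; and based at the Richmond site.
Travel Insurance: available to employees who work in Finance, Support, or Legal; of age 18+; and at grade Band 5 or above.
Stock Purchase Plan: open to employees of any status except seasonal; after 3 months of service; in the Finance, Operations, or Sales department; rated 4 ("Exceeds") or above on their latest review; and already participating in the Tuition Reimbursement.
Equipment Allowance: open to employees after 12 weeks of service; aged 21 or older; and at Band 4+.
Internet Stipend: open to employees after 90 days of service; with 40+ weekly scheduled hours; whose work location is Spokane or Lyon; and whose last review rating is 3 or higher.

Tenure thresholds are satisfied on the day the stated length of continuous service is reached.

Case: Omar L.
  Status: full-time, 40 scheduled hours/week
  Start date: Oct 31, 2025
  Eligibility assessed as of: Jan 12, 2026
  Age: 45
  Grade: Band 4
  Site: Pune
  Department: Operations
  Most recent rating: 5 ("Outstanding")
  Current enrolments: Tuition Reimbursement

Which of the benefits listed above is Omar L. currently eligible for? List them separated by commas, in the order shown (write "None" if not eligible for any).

Service from Oct 31, 2025 to Jan 12, 2026: 73 days.
Stock Option Plan — service 73 days < 3 years (≈1095 days) ✗ → not eligible.
Fitness Allowance — status full-time ✓; age 45 ≥ 21 ✓; rating 5 ≥ 3 ✓; dept Operations ✓; not eligible for Stock Option Plan ✗ → not eligible.
Tuition Reimbursement — status full-time ✓ (not excluded); service 73 days ≥ 45 days ✓; rating 5 ≥ 4 ✓ → eligible.
Spot Bonus Program — service 73 days < 3 years (≈1095 days) ✗ → not eligible.
Travel Insurance — dept Operations ✗ → not eligible.
Stock Purchase Plan — status full-time ✓ (not excluded); service 73 days < 3 months (≈90 days) ✗ → not eligible.
Equipment Allowance — service 73 days < 12 weeks (≈84 days) ✗ → not eligible.
Internet Stipend — service 73 days < 90 days ✗ → not eligible.

Tuition Reimbursement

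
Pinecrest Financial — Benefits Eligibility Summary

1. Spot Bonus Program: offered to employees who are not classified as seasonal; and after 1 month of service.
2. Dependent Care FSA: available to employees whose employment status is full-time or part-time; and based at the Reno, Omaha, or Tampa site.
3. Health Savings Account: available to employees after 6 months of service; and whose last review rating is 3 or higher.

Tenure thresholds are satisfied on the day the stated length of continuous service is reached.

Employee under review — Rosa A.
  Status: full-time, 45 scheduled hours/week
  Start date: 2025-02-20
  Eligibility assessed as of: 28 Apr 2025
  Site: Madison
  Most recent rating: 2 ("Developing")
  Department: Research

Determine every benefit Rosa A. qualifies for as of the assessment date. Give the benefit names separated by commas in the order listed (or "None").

Service from 2025-02-20 to 28 Apr 2025: 67 days.
Spot Bonus Program — status full-time ✓ (not excluded); service 67 days ≥ 1 month (≈30 days) ✓ → eligible.
Dependent Care FSA — status full-time ✓; site Madison ✗ (not Reno, Omaha, or Tampa) → not eligible.
Health Savings Account — service 67 days < 6 months (≈180 days) ✗ → not eligible.

Spot Bonus Program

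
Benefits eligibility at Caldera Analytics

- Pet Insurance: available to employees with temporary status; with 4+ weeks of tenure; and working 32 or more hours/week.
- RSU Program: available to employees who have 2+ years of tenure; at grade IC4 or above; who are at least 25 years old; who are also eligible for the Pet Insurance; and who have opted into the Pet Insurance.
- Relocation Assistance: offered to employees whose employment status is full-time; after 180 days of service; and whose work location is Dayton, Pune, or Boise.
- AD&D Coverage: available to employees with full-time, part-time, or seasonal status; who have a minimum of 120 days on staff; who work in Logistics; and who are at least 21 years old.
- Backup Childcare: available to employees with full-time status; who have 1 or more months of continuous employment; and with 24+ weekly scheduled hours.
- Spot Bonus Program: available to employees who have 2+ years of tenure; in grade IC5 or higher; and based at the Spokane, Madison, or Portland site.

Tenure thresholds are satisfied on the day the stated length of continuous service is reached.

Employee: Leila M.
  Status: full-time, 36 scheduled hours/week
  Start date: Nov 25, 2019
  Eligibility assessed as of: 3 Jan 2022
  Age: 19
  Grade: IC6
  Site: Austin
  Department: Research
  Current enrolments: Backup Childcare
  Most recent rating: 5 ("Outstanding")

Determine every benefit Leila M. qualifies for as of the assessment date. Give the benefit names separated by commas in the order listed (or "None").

Backup Childcare

Service from Nov 25, 2019 to 3 Jan 2022: 770 days.
Pet Insurance — status full-time ✗ (requires temporary) → not eligible.
RSU Program — service 770 days ≥ 2 years (≈730 days) ✓; grade IC6 ≥ IC4 ✓; age 19 < 25 ✗ → not eligible.
Relocation Assistance — status full-time ✓; service 770 days ≥ 180 days ✓; site Austin ✗ (not Dayton, Pune, or Boise) → not eligible.
AD&D Coverage — status full-time ✓; service 770 days ≥ 120 days ✓; dept Research ✗ → not eligible.
Backup Childcare — status full-time ✓; service 770 days ≥ 1 month (≈30 days) ✓; 36 hrs/wk ≥ 24 ✓ → eligible.
Spot Bonus Program — service 770 days ≥ 2 years (≈730 days) ✓; grade IC6 ≥ IC5 ✓; site Austin ✗ (not Spokane, Madison, or Portland) → not eligible.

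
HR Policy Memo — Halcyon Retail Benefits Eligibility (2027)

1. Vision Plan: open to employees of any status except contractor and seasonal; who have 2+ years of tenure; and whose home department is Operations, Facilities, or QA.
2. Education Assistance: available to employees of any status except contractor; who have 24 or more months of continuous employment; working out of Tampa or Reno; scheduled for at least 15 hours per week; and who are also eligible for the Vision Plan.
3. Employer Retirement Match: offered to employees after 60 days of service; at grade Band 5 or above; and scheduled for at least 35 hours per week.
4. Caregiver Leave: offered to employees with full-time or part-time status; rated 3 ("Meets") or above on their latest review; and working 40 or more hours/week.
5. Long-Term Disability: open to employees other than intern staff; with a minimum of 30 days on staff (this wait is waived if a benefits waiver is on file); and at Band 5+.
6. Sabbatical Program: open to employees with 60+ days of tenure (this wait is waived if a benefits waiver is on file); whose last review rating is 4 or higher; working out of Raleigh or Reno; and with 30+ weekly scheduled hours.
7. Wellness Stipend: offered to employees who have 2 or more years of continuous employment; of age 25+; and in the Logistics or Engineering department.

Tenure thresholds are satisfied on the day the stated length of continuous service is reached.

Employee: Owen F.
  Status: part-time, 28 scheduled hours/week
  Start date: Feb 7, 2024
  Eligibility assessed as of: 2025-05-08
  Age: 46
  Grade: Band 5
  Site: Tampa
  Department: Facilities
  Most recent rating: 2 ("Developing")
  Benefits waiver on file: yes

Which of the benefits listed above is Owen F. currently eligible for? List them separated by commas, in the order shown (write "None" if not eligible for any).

Service from Feb 7, 2024 to 2025-05-08: 456 days.
Vision Plan — status part-time ✓ (not excluded); service 456 days < 2 years (≈730 days) ✗ → not eligible.
Education Assistance — status part-time ✓ (not excluded); service 456 days < 24 months (≈720 days) ✗ → not eligible.
Employer Retirement Match — service 456 days ≥ 60 days ✓; grade Band 5 ≥ Band 5 ✓; 28 hrs/wk < 35 ✗ → not eligible.
Caregiver Leave — status part-time ✓; rating 2 < 3 ✗ → not eligible.
Long-Term Disability — status part-time ✓ (not excluded); benefits waiver on file ✓; grade Band 5 ≥ Band 5 ✓ → eligible.
Sabbatical Program — benefits waiver on file ✓; rating 2 < 4 ✗ → not eligible.
Wellness Stipend — service 456 days < 2 years (≈730 days) ✗ → not eligible.

Long-Term Disability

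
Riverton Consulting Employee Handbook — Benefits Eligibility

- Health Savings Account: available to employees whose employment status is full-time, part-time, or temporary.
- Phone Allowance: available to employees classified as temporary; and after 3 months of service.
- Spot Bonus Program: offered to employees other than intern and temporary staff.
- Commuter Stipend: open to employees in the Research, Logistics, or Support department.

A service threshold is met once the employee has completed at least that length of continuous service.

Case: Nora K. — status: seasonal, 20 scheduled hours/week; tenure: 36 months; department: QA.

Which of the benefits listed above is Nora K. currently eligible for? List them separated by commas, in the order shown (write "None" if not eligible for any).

Spot Bonus Program

Health Savings Account — status seasonal ✗ (requires full-time, part-time, or temporary) → not eligible.
Phone Allowance — status seasonal ✗ (requires temporary) → not eligible.
Spot Bonus Program — status seasonal ✓ (not excluded) → eligible.
Commuter Stipend — dept QA ✗ → not eligible.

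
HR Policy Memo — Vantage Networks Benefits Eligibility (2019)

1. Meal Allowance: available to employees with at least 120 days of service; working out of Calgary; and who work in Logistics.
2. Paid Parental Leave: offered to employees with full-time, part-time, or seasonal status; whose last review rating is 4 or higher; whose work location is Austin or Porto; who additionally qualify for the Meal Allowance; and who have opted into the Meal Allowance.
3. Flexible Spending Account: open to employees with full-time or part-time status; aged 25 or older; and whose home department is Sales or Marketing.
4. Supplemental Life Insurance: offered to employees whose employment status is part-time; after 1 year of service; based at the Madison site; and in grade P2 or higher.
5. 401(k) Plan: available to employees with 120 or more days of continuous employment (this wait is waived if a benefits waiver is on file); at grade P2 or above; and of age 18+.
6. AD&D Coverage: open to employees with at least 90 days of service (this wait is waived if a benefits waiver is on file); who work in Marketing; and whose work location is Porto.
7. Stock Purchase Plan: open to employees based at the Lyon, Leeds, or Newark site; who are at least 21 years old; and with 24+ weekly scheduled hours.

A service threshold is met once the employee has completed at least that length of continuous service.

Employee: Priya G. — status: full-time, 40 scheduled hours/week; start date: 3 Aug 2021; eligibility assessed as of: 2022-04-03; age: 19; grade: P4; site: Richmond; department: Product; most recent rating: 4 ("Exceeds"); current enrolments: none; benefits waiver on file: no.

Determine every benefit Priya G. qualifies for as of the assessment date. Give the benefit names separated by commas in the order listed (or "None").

Service from 3 Aug 2021 to 2022-04-03: 243 days.
Meal Allowance — service 243 days ≥ 120 days ✓; site Richmond ✗ (not Calgary) → not eligible.
Paid Parental Leave — status full-time ✓; rating 4 ≥ 4 ✓; site Richmond ✗ (not Austin or Porto) → not eligible.
Flexible Spending Account — status full-time ✓; age 19 < 25 ✗ → not eligible.
Supplemental Life Insurance — status full-time ✗ (requires part-time) → not eligible.
401(k) Plan — no waiver, service 243 days ≥ 120 days ✓; grade P4 ≥ P2 ✓; age 19 ≥ 18 ✓ → eligible.
AD&D Coverage — no waiver, service 243 days ≥ 90 days ✓; dept Product ✗ → not eligible.
Stock Purchase Plan — site Richmond ✗ (not Lyon, Leeds, or Newark) → not eligible.

401(k) Plan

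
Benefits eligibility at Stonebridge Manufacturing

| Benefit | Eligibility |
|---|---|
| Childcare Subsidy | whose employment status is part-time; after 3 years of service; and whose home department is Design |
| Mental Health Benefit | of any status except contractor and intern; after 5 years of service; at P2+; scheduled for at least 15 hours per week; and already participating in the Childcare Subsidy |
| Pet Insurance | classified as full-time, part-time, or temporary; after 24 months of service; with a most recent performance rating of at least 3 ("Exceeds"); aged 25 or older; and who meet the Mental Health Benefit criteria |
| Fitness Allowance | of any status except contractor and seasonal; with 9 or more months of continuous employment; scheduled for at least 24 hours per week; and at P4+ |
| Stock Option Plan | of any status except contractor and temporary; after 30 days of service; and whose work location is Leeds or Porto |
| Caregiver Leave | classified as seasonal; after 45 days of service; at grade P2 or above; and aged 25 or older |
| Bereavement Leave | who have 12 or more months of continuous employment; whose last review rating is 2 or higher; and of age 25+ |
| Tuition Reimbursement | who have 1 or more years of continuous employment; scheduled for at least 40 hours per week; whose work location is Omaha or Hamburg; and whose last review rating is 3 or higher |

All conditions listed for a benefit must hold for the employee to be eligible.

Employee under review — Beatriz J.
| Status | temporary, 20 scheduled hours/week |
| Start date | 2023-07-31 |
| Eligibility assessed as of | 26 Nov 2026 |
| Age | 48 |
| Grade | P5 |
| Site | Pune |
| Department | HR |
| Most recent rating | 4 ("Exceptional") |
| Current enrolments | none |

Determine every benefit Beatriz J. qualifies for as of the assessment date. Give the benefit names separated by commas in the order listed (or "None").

Bereavement Leave

Service from 2023-07-31 to 26 Nov 2026: 1214 days.
Childcare Subsidy — status temporary ✗ (requires part-time) → not eligible.
Mental Health Benefit — status temporary ✓ (not excluded); service 1214 days < 5 years (≈1825 days) ✗ → not eligible.
Pet Insurance — status temporary ✓; service 1214 days ≥ 24 months (≈720 days) ✓; rating 4 ≥ 3 ✓; age 48 ≥ 25 ✓; not eligible for Mental Health Benefit ✗ → not eligible.
Fitness Allowance — status temporary ✓ (not excluded); service 1214 days ≥ 9 months (≈270 days) ✓; 20 hrs/wk < 24 ✗ → not eligible.
Stock Option Plan — status temporary ✗ (excluded) → not eligible.
Caregiver Leave — status temporary ✗ (requires seasonal) → not eligible.
Bereavement Leave — service 1214 days ≥ 12 months (≈360 days) ✓; rating 4 ≥ 2 ✓; age 48 ≥ 25 ✓ → eligible.
Tuition Reimbursement — service 1214 days ≥ 1 year (≈365 days) ✓; 20 hrs/wk < 40 ✗ → not eligible.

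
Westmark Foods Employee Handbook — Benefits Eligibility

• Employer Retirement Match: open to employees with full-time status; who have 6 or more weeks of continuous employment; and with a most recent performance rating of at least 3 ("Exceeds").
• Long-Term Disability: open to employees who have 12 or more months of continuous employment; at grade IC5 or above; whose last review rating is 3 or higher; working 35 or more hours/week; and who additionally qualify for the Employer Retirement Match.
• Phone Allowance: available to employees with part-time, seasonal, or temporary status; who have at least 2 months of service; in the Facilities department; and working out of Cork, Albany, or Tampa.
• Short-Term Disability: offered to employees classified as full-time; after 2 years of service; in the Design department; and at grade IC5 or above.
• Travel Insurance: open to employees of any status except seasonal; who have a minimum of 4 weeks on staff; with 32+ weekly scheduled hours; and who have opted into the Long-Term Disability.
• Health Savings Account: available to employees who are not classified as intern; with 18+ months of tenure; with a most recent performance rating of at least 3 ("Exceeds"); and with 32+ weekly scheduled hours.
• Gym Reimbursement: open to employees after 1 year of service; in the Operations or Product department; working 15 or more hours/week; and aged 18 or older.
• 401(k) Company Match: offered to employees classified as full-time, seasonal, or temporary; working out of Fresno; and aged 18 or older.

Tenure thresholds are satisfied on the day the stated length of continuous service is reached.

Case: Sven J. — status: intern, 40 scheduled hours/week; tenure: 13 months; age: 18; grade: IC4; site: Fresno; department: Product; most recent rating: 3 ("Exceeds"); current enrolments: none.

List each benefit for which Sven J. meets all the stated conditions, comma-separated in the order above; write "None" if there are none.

Employer Retirement Match — status intern ✗ (requires full-time) → not eligible.
Long-Term Disability — service 13 months ≥ 12 months ✓; grade IC4 < IC5 ✗ → not eligible.
Phone Allowance — status intern ✗ (requires part-time, seasonal, or temporary) → not eligible.
Short-Term Disability — status intern ✗ (requires full-time) → not eligible.
Travel Insurance — status intern ✓ (not excluded); service 13 months ≥ 4 weeks (≈28 days) ✓; 40 hrs/wk ≥ 32 ✓; not enrolled in Long-Term Disability ✗ → not eligible.
Health Savings Account — status intern ✗ (excluded) → not eligible.
Gym Reimbursement — service 13 months ≥ 1 year (≈365 days) ✓; dept Product ✓; 40 hrs/wk ≥ 15 ✓; age 18 ≥ 18 ✓ → eligible.
401(k) Company Match — status intern ✗ (requires full-time, seasonal, or temporary) → not eligible.

Gym Reimbursement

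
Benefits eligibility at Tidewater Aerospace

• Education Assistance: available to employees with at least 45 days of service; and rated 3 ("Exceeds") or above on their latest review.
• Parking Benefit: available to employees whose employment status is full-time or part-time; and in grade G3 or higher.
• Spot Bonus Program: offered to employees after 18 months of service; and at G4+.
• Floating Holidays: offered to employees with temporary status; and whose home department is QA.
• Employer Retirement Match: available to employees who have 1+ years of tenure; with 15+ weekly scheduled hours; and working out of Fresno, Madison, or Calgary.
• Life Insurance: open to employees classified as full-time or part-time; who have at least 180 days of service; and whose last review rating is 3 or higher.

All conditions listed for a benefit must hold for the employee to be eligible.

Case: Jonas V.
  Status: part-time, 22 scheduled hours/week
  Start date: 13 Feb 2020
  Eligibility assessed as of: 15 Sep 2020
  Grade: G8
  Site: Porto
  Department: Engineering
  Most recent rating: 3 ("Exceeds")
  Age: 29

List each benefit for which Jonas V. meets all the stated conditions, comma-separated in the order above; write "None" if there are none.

Service from 13 Feb 2020 to 15 Sep 2020: 215 days.
Education Assistance — service 215 days ≥ 45 days ✓; rating 3 ≥ 3 ✓ → eligible.
Parking Benefit — status part-time ✓; grade G8 ≥ G3 ✓ → eligible.
Spot Bonus Program — service 215 days < 18 months (≈540 days) ✗ → not eligible.
Floating Holidays — status part-time ✗ (requires temporary) → not eligible.
Employer Retirement Match — service 215 days < 1 year (≈365 days) ✗ → not eligible.
Life Insurance — status part-time ✓; service 215 days ≥ 180 days ✓; rating 3 ≥ 3 ✓ → eligible.

Education Assistance, Parking Benefit, Life Insurance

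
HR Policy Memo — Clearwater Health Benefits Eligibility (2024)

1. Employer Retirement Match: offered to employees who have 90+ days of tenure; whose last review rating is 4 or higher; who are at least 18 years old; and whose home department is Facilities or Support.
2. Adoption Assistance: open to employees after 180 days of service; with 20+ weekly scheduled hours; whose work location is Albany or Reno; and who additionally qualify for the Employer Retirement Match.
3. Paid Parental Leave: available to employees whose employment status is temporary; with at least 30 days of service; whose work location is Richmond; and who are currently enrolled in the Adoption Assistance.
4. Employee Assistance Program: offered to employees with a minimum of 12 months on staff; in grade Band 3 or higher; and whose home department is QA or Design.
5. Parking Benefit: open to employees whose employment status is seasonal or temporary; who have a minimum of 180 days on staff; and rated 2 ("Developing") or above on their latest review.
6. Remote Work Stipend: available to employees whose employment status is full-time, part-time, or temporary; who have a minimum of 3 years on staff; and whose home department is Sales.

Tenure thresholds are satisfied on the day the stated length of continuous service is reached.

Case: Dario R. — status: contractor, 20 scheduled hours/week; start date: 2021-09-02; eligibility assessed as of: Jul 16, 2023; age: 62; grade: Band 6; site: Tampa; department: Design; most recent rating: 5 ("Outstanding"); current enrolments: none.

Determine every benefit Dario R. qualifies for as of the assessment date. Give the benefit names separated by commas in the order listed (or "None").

Employee Assistance Program

Service from 2021-09-02 to Jul 16, 2023: 682 days.
Employer Retirement Match — service 682 days ≥ 90 days ✓; rating 5 ≥ 4 ✓; age 62 ≥ 18 ✓; dept Design ✗ → not eligible.
Adoption Assistance — service 682 days ≥ 180 days ✓; 20 hrs/wk ≥ 20 ✓; site Tampa ✗ (not Albany or Reno) → not eligible.
Paid Parental Leave — status contractor ✗ (requires temporary) → not eligible.
Employee Assistance Program — service 682 days ≥ 12 months (≈360 days) ✓; grade Band 6 ≥ Band 3 ✓; dept Design ✓ → eligible.
Parking Benefit — status contractor ✗ (requires seasonal or temporary) → not eligible.
Remote Work Stipend — status contractor ✗ (requires full-time, part-time, or temporary) → not eligible.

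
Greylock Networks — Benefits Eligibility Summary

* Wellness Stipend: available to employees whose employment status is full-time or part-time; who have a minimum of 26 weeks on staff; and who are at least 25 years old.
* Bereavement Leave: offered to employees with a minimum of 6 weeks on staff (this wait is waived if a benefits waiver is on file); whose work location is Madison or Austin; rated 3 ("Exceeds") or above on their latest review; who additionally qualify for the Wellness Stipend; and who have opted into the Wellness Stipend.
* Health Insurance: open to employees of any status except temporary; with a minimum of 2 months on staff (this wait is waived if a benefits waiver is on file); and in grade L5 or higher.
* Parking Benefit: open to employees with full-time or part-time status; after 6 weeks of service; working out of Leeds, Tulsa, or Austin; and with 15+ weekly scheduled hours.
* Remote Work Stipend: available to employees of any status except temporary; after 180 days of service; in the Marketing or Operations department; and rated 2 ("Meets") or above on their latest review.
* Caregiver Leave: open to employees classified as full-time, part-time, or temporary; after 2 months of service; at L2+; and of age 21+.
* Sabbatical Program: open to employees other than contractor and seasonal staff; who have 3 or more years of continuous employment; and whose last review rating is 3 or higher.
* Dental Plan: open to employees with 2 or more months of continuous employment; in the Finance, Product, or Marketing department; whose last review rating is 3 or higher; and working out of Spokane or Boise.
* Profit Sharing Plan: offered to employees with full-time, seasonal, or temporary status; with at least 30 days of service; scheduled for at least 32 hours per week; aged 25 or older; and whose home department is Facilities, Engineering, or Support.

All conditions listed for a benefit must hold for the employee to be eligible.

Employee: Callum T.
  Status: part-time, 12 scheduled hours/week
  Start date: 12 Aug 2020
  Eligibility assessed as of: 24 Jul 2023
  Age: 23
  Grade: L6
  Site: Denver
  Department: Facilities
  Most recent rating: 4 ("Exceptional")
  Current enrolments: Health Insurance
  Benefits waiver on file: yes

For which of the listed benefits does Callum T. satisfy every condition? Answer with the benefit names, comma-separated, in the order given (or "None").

Service from 12 Aug 2020 to 24 Jul 2023: 1076 days.
Wellness Stipend — status part-time ✓; service 1076 days ≥ 26 weeks (≈182 days) ✓; age 23 < 25 ✗ → not eligible.
Bereavement Leave — benefits waiver on file ✓; site Denver ✗ (not Madison or Austin) → not eligible.
Health Insurance — status part-time ✓ (not excluded); benefits waiver on file ✓; grade L6 ≥ L5 ✓ → eligible.
Parking Benefit — status part-time ✓; service 1076 days ≥ 6 weeks (≈42 days) ✓; site Denver ✗ (not Leeds, Tulsa, or Austin) → not eligible.
Remote Work Stipend — status part-time ✓ (not excluded); service 1076 days ≥ 180 days ✓; dept Facilities ✗ → not eligible.
Caregiver Leave — status part-time ✓; service 1076 days ≥ 2 months (≈60 days) ✓; grade L6 ≥ L2 ✓; age 23 ≥ 21 ✓ → eligible.
Sabbatical Program — status part-time ✓ (not excluded); service 1076 days < 3 years (≈1095 days) ✗ → not eligible.
Dental Plan — service 1076 days ≥ 2 months (≈60 days) ✓; dept Facilities ✗ → not eligible.
Profit Sharing Plan — status part-time ✗ (requires full-time, seasonal, or temporary) → not eligible.

Health Insurance, Caregiver Leave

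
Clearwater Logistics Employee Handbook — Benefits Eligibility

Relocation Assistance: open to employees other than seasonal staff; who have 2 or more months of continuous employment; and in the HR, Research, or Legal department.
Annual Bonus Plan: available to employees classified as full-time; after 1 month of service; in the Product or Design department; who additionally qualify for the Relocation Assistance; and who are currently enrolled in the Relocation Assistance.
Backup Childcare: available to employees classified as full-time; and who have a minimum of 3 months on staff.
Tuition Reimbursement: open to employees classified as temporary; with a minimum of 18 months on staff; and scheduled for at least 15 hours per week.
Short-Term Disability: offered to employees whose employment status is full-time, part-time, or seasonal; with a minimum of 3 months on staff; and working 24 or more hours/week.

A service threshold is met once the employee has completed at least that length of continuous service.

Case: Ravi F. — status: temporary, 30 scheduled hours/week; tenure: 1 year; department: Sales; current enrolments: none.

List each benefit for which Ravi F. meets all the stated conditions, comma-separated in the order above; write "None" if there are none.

Relocation Assistance — status temporary ✓ (not excluded); service 1 year ≥ 2 months (≈60 days) ✓; dept Sales ✗ → not eligible.
Annual Bonus Plan — status temporary ✗ (requires full-time) → not eligible.
Backup Childcare — status temporary ✗ (requires full-time) → not eligible.
Tuition Reimbursement — status temporary ✓; service 1 year < 18 months (≈540 days) ✗ → not eligible.
Short-Term Disability — status temporary ✗ (requires full-time, part-time, or seasonal) → not eligible.

None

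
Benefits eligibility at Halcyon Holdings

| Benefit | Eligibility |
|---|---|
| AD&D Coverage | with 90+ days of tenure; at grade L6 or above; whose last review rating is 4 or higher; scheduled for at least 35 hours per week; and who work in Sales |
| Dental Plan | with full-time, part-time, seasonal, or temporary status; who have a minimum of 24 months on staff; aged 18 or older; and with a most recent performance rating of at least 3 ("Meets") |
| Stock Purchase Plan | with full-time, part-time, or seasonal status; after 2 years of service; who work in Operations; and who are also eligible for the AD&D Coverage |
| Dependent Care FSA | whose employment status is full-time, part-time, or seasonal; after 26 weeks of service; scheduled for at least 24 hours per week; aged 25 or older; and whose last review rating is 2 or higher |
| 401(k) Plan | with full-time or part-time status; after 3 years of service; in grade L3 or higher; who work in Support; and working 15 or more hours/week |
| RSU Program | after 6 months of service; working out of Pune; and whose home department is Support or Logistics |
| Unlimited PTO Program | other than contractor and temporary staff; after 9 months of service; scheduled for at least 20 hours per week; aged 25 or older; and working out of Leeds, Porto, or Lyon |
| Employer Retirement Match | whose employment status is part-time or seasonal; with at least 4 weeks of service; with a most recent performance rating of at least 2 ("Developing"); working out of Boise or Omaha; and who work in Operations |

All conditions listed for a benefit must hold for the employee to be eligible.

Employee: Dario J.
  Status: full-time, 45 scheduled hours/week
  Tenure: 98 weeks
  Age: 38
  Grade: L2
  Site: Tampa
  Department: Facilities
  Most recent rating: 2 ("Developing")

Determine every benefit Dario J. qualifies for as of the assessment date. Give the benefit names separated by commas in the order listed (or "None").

Dependent Care FSA

AD&D Coverage — service 98 weeks ≥ 90 days ✓; grade L2 < L6 ✗ → not eligible.
Dental Plan — status full-time ✓; service 98 weeks < 24 months (≈720 days) ✗ → not eligible.
Stock Purchase Plan — status full-time ✓; service 98 weeks < 2 years (≈730 days) ✗ → not eligible.
Dependent Care FSA — status full-time ✓; service 98 weeks ≥ 26 weeks ✓; 45 hrs/wk ≥ 24 ✓; age 38 ≥ 25 ✓; rating 2 ≥ 2 ✓ → eligible.
401(k) Plan — status full-time ✓; service 98 weeks < 3 years (≈1095 days) ✗ → not eligible.
RSU Program — service 98 weeks ≥ 6 months (≈180 days) ✓; site Tampa ✗ (not Pune) → not eligible.
Unlimited PTO Program — status full-time ✓ (not excluded); service 98 weeks ≥ 9 months (≈270 days) ✓; 45 hrs/wk ≥ 20 ✓; age 38 ≥ 25 ✓; site Tampa ✗ (not Leeds, Porto, or Lyon) → not eligible.
Employer Retirement Match — status full-time ✗ (requires part-time or seasonal) → not eligible.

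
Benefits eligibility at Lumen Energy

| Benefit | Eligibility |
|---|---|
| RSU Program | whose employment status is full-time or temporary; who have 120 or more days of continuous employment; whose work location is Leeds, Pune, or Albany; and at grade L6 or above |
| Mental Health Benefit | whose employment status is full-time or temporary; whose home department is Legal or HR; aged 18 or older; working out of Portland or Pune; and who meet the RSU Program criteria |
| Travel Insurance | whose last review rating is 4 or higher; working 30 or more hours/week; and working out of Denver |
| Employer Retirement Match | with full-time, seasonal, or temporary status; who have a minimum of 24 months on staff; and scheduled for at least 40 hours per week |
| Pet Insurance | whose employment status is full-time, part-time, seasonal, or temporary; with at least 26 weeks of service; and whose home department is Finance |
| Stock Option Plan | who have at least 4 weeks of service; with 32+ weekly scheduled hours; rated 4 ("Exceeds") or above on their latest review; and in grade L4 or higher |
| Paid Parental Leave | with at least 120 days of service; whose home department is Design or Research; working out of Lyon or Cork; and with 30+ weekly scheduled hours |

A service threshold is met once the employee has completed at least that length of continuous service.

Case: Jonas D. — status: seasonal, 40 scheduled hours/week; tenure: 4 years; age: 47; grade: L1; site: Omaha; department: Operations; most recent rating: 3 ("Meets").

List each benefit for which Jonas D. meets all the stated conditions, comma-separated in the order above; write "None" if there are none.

RSU Program — status seasonal ✗ (requires full-time or temporary) → not eligible.
Mental Health Benefit — status seasonal ✗ (requires full-time or temporary) → not eligible.
Travel Insurance — rating 3 < 4 ✗ → not eligible.
Employer Retirement Match — status seasonal ✓; service 4 years ≥ 24 months (≈720 days) ✓; 40 hrs/wk ≥ 40 ✓ → eligible.
Pet Insurance — status seasonal ✓; service 4 years ≥ 26 weeks (≈182 days) ✓; dept Operations ✗ → not eligible.
Stock Option Plan — service 4 years ≥ 4 weeks (≈28 days) ✓; 40 hrs/wk ≥ 32 ✓; rating 3 < 4 ✗ → not eligible.
Paid Parental Leave — service 4 years ≥ 120 days ✓; dept Operations ✗ → not eligible.

Employer Retirement Match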